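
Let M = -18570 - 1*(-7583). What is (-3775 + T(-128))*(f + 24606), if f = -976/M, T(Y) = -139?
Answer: -1058138541572/10987 ≈ -9.6308e+7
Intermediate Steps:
M = -10987 (M = -18570 + 7583 = -10987)
f = 976/10987 (f = -976/(-10987) = -976*(-1/10987) = 976/10987 ≈ 0.088832)
(-3775 + T(-128))*(f + 24606) = (-3775 - 139)*(976/10987 + 24606) = -3914*270347098/10987 = -1058138541572/10987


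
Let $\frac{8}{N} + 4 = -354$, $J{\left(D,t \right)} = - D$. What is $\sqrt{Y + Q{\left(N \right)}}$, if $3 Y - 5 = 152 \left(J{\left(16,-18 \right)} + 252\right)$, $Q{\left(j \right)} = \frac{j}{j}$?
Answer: $2 \sqrt{2990} \approx 109.36$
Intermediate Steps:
$N = - \frac{4}{179}$ ($N = \frac{8}{-4 - 354} = \frac{8}{-358} = 8 \left(- \frac{1}{358}\right) = - \frac{4}{179} \approx -0.022346$)
$Q{\left(j \right)} = 1$
$Y = 11959$ ($Y = \frac{5}{3} + \frac{152 \left(\left(-1\right) 16 + 252\right)}{3} = \frac{5}{3} + \frac{152 \left(-16 + 252\right)}{3} = \frac{5}{3} + \frac{152 \cdot 236}{3} = \frac{5}{3} + \frac{1}{3} \cdot 35872 = \frac{5}{3} + \frac{35872}{3} = 11959$)
$\sqrt{Y + Q{\left(N \right)}} = \sqrt{11959 + 1} = \sqrt{11960} = 2 \sqrt{2990}$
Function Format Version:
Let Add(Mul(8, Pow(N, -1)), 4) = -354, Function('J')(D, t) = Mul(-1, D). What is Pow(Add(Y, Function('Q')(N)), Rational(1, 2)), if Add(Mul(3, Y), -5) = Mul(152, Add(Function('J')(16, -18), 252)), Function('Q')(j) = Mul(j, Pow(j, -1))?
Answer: Mul(2, Pow(2990, Rational(1, 2))) ≈ 109.36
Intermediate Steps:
N = Rational(-4, 179) (N = Mul(8, Pow(Add(-4, -354), -1)) = Mul(8, Pow(-358, -1)) = Mul(8, Rational(-1, 358)) = Rational(-4, 179) ≈ -0.022346)
Function('Q')(j) = 1
Y = 11959 (Y = Add(Rational(5, 3), Mul(Rational(1, 3), Mul(152, Add(Mul(-1, 16), 252)))) = Add(Rational(5, 3), Mul(Rational(1, 3), Mul(152, Add(-16, 252)))) = Add(Rational(5, 3), Mul(Rational(1, 3), Mul(152, 236))) = Add(Rational(5, 3), Mul(Rational(1, 3), 35872)) = Add(Rational(5, 3), Rational(35872, 3)) = 11959)
Pow(Add(Y, Function('Q')(N)), Rational(1, 2)) = Pow(Add(11959, 1), Rational(1, 2)) = Pow(11960, Rational(1, 2)) = Mul(2, Pow(2990, Rational(1, 2)))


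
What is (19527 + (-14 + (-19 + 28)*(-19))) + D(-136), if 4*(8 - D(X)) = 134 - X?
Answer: 38565/2 ≈ 19283.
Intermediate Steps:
D(X) = -51/2 + X/4 (D(X) = 8 - (134 - X)/4 = 8 + (-67/2 + X/4) = -51/2 + X/4)
(19527 + (-14 + (-19 + 28)*(-19))) + D(-136) = (19527 + (-14 + (-19 + 28)*(-19))) + (-51/2 + (¼)*(-136)) = (19527 + (-14 + 9*(-19))) + (-51/2 - 34) = (19527 + (-14 - 171)) - 119/2 = (19527 - 185) - 119/2 = 19342 - 119/2 = 38565/2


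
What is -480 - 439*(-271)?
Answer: 118489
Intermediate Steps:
-480 - 439*(-271) = -480 + 118969 = 118489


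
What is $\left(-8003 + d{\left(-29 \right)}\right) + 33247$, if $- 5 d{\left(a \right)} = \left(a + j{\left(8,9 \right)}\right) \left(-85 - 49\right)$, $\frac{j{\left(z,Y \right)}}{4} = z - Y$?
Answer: $\frac{121798}{5} \approx 24360.0$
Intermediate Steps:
$j{\left(z,Y \right)} = - 4 Y + 4 z$ ($j{\left(z,Y \right)} = 4 \left(z - Y\right) = - 4 Y + 4 z$)
$d{\left(a \right)} = - \frac{536}{5} + \frac{134 a}{5}$ ($d{\left(a \right)} = - \frac{\left(a + \left(\left(-4\right) 9 + 4 \cdot 8\right)\right) \left(-85 - 49\right)}{5} = - \frac{\left(a + \left(-36 + 32\right)\right) \left(-134\right)}{5} = - \frac{\left(a - 4\right) \left(-134\right)}{5} = - \frac{\left(-4 + a\right) \left(-134\right)}{5} = - \frac{536 - 134 a}{5} = - \frac{536}{5} + \frac{134 a}{5}$)
$\left(-8003 + d{\left(-29 \right)}\right) + 33247 = \left(-8003 + \left(- \frac{536}{5} + \frac{134}{5} \left(-29\right)\right)\right) + 33247 = \left(-8003 - \frac{4422}{5}\right) + 33247 = - \frac{44437}{5} + 33247 = \frac{121798}{5}$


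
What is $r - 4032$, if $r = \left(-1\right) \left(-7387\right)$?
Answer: $3355$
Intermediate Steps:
$r = 7387$
$r - 4032 = 7387 - 4032 = 3355$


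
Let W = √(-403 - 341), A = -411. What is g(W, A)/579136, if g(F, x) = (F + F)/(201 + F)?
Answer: √186/(144784*(-201*I + 2*√186)) ≈ 6.2446e-8 + 4.6017e-7*I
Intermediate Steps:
W = 2*I*√186 (W = √(-744) = 2*I*√186 ≈ 27.276*I)
g(F, x) = 2*F/(201 + F) (g(F, x) = (2*F)/(201 + F) = 2*F/(201 + F))
g(W, A)/579136 = (2*(2*I*√186)/(201 + 2*I*√186))/579136 = (4*I*√186/(201 + 2*I*√186))*(1/579136) = I*√186/(144784*(201 + 2*I*√186))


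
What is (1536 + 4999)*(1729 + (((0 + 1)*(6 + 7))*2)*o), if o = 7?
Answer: 12488385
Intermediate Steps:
(1536 + 4999)*(1729 + (((0 + 1)*(6 + 7))*2)*o) = (1536 + 4999)*(1729 + (((0 + 1)*(6 + 7))*2)*7) = 6535*(1729 + ((1*13)*2)*7) = 6535*(1729 + (13*2)*7) = 6535*(1729 + 26*7) = 6535*(1729 + 182) = 6535*1911 = 12488385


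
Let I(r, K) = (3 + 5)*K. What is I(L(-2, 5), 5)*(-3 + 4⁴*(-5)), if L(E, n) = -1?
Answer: -51320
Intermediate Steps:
I(r, K) = 8*K
I(L(-2, 5), 5)*(-3 + 4⁴*(-5)) = (8*5)*(-3 + 4⁴*(-5)) = 40*(-3 + 256*(-5)) = 40*(-3 - 1280) = 40*(-1283) = -51320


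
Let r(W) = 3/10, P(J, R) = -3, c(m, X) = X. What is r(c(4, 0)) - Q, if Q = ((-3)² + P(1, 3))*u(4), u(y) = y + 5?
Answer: -537/10 ≈ -53.700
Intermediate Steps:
u(y) = 5 + y
r(W) = 3/10 (r(W) = 3*(⅒) = 3/10)
Q = 54 (Q = ((-3)² - 3)*(5 + 4) = (9 - 3)*9 = 6*9 = 54)
r(c(4, 0)) - Q = 3/10 - 1*54 = 3/10 - 54 = -537/10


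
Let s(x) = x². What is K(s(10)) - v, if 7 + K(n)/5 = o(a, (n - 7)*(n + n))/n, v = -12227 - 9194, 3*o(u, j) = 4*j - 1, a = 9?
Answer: 1357559/60 ≈ 22626.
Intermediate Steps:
o(u, j) = -⅓ + 4*j/3 (o(u, j) = (4*j - 1)/3 = (-1 + 4*j)/3 = -⅓ + 4*j/3)
v = -21421
K(n) = -35 + 5*(-⅓ + 8*n*(-7 + n)/3)/n (K(n) = -35 + 5*((-⅓ + 4*((n - 7)*(n + n))/3)/n) = -35 + 5*((-⅓ + 4*((-7 + n)*(2*n))/3)/n) = -35 + 5*((-⅓ + 4*(2*n*(-7 + n))/3)/n) = -35 + 5*((-⅓ + 8*n*(-7 + n)/3)/n) = -35 + 5*(-⅓ + 8*n*(-7 + n)/3)/n)
K(s(10)) - v = 5*(-1 - 77*10² + 8*(10²)²)/(3*(10²)) - 1*(-21421) = (5/3)*(-1 - 77*100 + 8*100²)/100 + 21421 = (5/3)*(1/100)*(-1 - 7700 + 8*10000) + 21421 = (5/3)*(1/100)*(-1 - 7700 + 80000) + 21421 = (5/3)*(1/100)*72299 + 21421 = 72299/60 + 21421 = 1357559/60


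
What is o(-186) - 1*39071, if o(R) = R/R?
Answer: -39070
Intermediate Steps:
o(R) = 1
o(-186) - 1*39071 = 1 - 1*39071 = 1 - 39071 = -39070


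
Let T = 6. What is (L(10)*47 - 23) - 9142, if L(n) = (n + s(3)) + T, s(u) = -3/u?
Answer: -8460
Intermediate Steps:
L(n) = 5 + n (L(n) = (n - 3/3) + 6 = (n - 3*⅓) + 6 = (n - 1) + 6 = (-1 + n) + 6 = 5 + n)
(L(10)*47 - 23) - 9142 = ((5 + 10)*47 - 23) - 9142 = (15*47 - 23) - 9142 = (705 - 23) - 9142 = 682 - 9142 = -8460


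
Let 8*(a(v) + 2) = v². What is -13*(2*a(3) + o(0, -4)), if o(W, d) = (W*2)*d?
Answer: 91/4 ≈ 22.750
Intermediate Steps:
o(W, d) = 2*W*d (o(W, d) = (2*W)*d = 2*W*d)
a(v) = -2 + v²/8
-13*(2*a(3) + o(0, -4)) = -13*(2*(-2 + (⅛)*3²) + 2*0*(-4)) = -13*(2*(-2 + (⅛)*9) + 0) = -13*(2*(-2 + 9/8) + 0) = -13*(2*(-7/8) + 0) = -13*(-7/4 + 0) = -13*(-7/4) = 91/4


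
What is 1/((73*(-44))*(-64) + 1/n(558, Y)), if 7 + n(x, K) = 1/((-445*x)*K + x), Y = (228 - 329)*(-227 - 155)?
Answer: 67062071035/13785806238227018 ≈ 4.8646e-6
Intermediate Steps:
Y = 38582 (Y = -101*(-382) = 38582)
n(x, K) = -7 + 1/(x - 445*K*x) (n(x, K) = -7 + 1/((-445*x)*K + x) = -7 + 1/(-445*K*x + x) = -7 + 1/(x - 445*K*x))
1/((73*(-44))*(-64) + 1/n(558, Y)) = 1/((73*(-44))*(-64) + 1/((-1 + 7*558 - 3115*38582*558)/(558*(-1 + 445*38582)))) = 1/(-3212*(-64) + 1/((-1 + 3906 - 67062074940)/(558*(-1 + 17168990)))) = 1/(205568 + 1/((1/558)*(-67062071035)/17168989)) = 1/(205568 + 1/((1/558)*(1/17168989)*(-67062071035))) = 1/(205568 + 1/(-67062071035/9580295862)) = 1/(205568 - 9580295862/67062071035) = 1/(13785806238227018/67062071035) = 67062071035/13785806238227018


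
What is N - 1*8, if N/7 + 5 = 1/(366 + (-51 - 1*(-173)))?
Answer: -20977/488 ≈ -42.986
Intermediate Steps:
N = -17073/488 (N = -35 + 7/(366 + (-51 - 1*(-173))) = -35 + 7/(366 + (-51 + 173)) = -35 + 7/(366 + 122) = -35 + 7/488 = -17073/488 ≈ -34.986)
N - 1*8 = -17073/488 - 1*8 = -17073/488 - 8 = -20977/488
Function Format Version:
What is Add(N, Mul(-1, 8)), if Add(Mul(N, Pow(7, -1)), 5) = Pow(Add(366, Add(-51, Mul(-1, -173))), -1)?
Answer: Rational(-20977, 488) ≈ -42.986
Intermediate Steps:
N = Rational(-17073, 488) (N = Add(-35, Mul(7, Pow(Add(366, Add(-51, Mul(-1, -173))), -1))) = Add(-35, Mul(7, Pow(Add(366, Add(-51, 173)), -1))) = Add(-35, Mul(7, Pow(Add(366, 122), -1))) = Add(-35, Mul(7, Pow(488, -1))) = Add(-35, Mul(7, Rational(1, 488))) = Add(-35, Rational(7, 488)) = Rational(-17073, 488) ≈ -34.986)
Add(N, Mul(-1, 8)) = Add(Rational(-17073, 488), Mul(-1, 8)) = Add(Rational(-17073, 488), -8) = Rational(-20977, 488)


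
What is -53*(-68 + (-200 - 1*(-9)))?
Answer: 13727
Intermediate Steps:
-53*(-68 + (-200 - 1*(-9))) = -53*(-68 + (-200 + 9)) = -53*(-68 - 191) = -53*(-259) = 13727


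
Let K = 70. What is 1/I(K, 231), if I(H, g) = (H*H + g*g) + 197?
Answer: 1/58458 ≈ 1.7106e-5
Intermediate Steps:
I(H, g) = 197 + H² + g² (I(H, g) = (H² + g²) + 197 = 197 + H² + g²)
1/I(K, 231) = 1/(197 + 70² + 231²) = 1/(197 + 4900 + 53361) = 1/58458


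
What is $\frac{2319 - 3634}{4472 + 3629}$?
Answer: $- \frac{1315}{8101} \approx -0.16233$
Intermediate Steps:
$\frac{2319 - 3634}{4472 + 3629} = - \frac{1315}{8101}$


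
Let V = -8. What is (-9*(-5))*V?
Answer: -360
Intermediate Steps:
(-9*(-5))*V = -9*(-5)*(-8) = 45*(-8) = -360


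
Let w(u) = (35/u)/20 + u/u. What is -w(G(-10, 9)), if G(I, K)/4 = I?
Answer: -153/160 ≈ -0.95625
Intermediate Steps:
G(I, K) = 4*I
w(u) = 1 + 7/(4*u) (w(u) = (35/u)*(1/20) + 1 = 7/(4*u) + 1 = 1 + 7/(4*u))
-w(G(-10, 9)) = -(7/4 + 4*(-10))/(4*(-10)) = -(7/4 - 40)/(-40) = -(-1)*(-153)/(40*4) = -1*153/160 = -153/160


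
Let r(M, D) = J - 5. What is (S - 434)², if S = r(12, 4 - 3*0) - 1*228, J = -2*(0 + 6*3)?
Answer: 494209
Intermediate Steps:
J = -36 (J = -2*(0 + 18) = -2*18 = -36)
r(M, D) = -41 (r(M, D) = -36 - 5 = -41)
S = -269 (S = -41 - 1*228 = -41 - 228 = -269)
(S - 434)² = (-269 - 434)² = (-703)² = 494209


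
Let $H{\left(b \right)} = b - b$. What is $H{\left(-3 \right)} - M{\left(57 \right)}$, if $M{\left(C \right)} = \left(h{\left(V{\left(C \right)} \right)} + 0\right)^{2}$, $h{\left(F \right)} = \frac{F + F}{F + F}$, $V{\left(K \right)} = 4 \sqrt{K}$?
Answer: $-1$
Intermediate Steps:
$H{\left(b \right)} = 0$
$h{\left(F \right)} = 1$ ($h{\left(F \right)} = \frac{2 F}{2 F} = 2 F \frac{1}{2 F} = 1$)
$M{\left(C \right)} = 1$ ($M{\left(C \right)} = \left(1 + 0\right)^{2} = 1^{2} = 1$)
$H{\left(-3 \right)} - M{\left(57 \right)} = 0 - 1 = -1$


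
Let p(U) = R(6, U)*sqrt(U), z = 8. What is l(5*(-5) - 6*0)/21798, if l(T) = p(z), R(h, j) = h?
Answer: 2*sqrt(2)/3633 ≈ 0.00077854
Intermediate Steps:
p(U) = 6*sqrt(U)
l(T) = 12*sqrt(2) (l(T) = 6*sqrt(8) = 6*(2*sqrt(2)) = 12*sqrt(2))
l(5*(-5) - 6*0)/21798 = (12*sqrt(2))/21798 = (12*sqrt(2))*(1/21798) = 2*sqrt(2)/3633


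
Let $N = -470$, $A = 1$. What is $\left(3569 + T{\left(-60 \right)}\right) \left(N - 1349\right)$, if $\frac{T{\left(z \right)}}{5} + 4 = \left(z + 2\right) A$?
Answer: $-5928121$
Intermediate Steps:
$T{\left(z \right)} = -10 + 5 z$ ($T{\left(z \right)} = -20 + 5 \left(z + 2\right) 1 = -20 + 5 \left(2 + z\right) 1 = -20 + 5 \left(2 + z\right) = -20 + \left(10 + 5 z\right) = -10 + 5 z$)
$\left(3569 + T{\left(-60 \right)}\right) \left(N - 1349\right) = \left(3569 + \left(-10 + 5 \left(-60\right)\right)\right) \left(-470 - 1349\right) = \left(3569 - 310\right) \left(-1819\right) = 3259 \left(-1819\right) = -5928121$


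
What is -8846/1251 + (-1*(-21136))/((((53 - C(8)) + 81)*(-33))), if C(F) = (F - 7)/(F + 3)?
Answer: -7281290/614241 ≈ -11.854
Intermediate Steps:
C(F) = (-7 + F)/(3 + F)
-8846/1251 + (-1*(-21136))/((((53 - C(8)) + 81)*(-33))) = -8846/1251 + (-1*(-21136))/((((53 - (-7 + 8)/(3 + 8)) + 81)*(-33))) = -8846*1/1251 + 21136/((((53 - 1/11) + 81)*(-33))) = -8846/1251 + 21136/((((53 - 1/11) + 81)*(-33))) = -8846/1251 + 21136/(((582/11 + 81)*(-33))) = -8846/1251 + 21136/(((1473/11)*(-33))) = -8846/1251 + 21136/(-4419) = -8846/1251 + 21136*(-1/4419) = -8846/1251 - 21136/4419 = -7281290/614241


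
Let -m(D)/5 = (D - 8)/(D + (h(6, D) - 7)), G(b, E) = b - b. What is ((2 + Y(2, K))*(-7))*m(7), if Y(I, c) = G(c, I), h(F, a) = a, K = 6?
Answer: -10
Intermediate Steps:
G(b, E) = 0
Y(I, c) = 0
m(D) = -5*(-8 + D)/(-7 + 2*D) (m(D) = -5*(D - 8)/(D + (D - 7)) = -5*(-8 + D)/(D + (-7 + D)) = -5*(-8 + D)/(-7 + 2*D))
((2 + Y(2, K))*(-7))*m(7) = ((2 + 0)*(-7))*(5*(8 - 1*7)/(-7 + 2*7)) = (2*(-7))*(5*(8 - 7)/(-7 + 14)) = -70/7 = -14*5/7 = -10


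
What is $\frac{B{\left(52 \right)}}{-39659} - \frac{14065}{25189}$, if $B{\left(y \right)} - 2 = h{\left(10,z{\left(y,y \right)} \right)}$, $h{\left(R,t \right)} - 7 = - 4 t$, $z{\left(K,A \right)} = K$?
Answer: $- \frac{552791224}{998970551} \approx -0.55336$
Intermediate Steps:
$h{\left(R,t \right)} = 7 - 4 t$
$B{\left(y \right)} = 9 - 4 y$ ($B{\left(y \right)} = 2 - \left(-7 + 4 y\right) = 9 - 4 y$)
$\frac{B{\left(52 \right)}}{-39659} - \frac{14065}{25189} = \frac{9 - 208}{-39659} - \frac{14065}{25189} = \left(9 - 208\right) \left(- \frac{1}{39659}\right) - \frac{14065}{25189} = \left(-199\right) \left(- \frac{1}{39659}\right) - \frac{14065}{25189} = \frac{199}{39659} - \frac{14065}{25189} = - \frac{552791224}{998970551}$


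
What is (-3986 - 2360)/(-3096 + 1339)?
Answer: 6346/1757 ≈ 3.6118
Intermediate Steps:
(-3986 - 2360)/(-3096 + 1339) = -6346/(-1757) = -6346*(-1/1757) = 6346/1757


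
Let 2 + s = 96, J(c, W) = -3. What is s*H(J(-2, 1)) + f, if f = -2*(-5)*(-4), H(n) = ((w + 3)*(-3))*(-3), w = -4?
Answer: -886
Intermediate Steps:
s = 94 (s = -2 + 96 = 94)
H(n) = -9 (H(n) = ((-4 + 3)*(-3))*(-3) = -1*(-3)*(-3) = 3*(-3) = -9)
f = -40 (f = 10*(-4) = -40)
s*H(J(-2, 1)) + f = 94*(-9) - 40 = -846 - 40 = -886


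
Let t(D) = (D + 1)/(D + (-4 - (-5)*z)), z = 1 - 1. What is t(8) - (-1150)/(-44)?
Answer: -1051/44 ≈ -23.886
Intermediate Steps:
z = 0
t(D) = (1 + D)/(-4 + D) (t(D) = (D + 1)/(D + (-4 - (-5)*0)) = (1 + D)/(D + (-4 - 1*0)) = (1 + D)/(D + (-4 + 0)) = (1 + D)/(D - 4) = (1 + D)/(-4 + D))
t(8) - (-1150)/(-44) = (1 + 8)/(-4 + 8) - (-1150)/(-44) = 9/4 - (-1150)*(-1)/44 = (1/4)*9 - 46*25/44 = 9/4 - 575/22 = -1051/44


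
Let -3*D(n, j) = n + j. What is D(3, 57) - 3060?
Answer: -3080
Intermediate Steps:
D(n, j) = -j/3 - n/3 (D(n, j) = -(n + j)/3 = -(j + n)/3 = -j/3 - n/3)
D(3, 57) - 3060 = (-⅓*57 - ⅓*3) - 3060 = (-19 - 1) - 3060 = -20 - 3060 = -3080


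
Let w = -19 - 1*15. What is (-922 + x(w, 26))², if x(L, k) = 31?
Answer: 793881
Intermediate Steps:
w = -34 (w = -19 - 15 = -34)
(-922 + x(w, 26))² = (-922 + 31)² = (-891)² = 793881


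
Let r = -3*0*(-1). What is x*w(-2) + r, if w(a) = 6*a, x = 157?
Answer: -1884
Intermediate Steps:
r = 0 (r = 0*(-1) = 0)
x*w(-2) + r = 157*(6*(-2)) + 0 = 157*(-12) + 0 = -1884 + 0 = -1884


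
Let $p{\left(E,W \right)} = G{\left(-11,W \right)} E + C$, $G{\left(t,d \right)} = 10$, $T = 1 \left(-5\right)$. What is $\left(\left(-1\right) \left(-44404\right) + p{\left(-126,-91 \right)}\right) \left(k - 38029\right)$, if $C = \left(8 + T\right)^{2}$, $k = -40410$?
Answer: $-3384878167$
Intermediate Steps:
$T = -5$
$C = 9$ ($C = \left(8 - 5\right)^{2} = 3^{2} = 9$)
$p{\left(E,W \right)} = 9 + 10 E$ ($p{\left(E,W \right)} = 10 E + 9 = 9 + 10 E$)
$\left(\left(-1\right) \left(-44404\right) + p{\left(-126,-91 \right)}\right) \left(k - 38029\right) = \left(\left(-1\right) \left(-44404\right) + \left(9 + 10 \left(-126\right)\right)\right) \left(-40410 - 38029\right) = \left(44404 + \left(9 - 1260\right)\right) \left(-78439\right) = \left(44404 - 1251\right) \left(-78439\right) = 43153 \left(-78439\right) = -3384878167$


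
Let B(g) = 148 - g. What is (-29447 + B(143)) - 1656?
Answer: -31098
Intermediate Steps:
(-29447 + B(143)) - 1656 = (-29447 + (148 - 1*143)) - 1656 = (-29447 + (148 - 143)) - 1656 = (-29447 + 5) - 1656 = -29442 - 1656 = -31098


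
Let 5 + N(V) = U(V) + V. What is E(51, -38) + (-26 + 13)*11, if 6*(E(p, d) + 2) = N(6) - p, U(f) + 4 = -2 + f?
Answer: -460/3 ≈ -153.33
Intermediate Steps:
U(f) = -6 + f (U(f) = -4 + (-2 + f) = -6 + f)
N(V) = -11 + 2*V (N(V) = -5 + ((-6 + V) + V) = -5 + (-6 + 2*V) = -11 + 2*V)
E(p, d) = -11/6 - p/6 (E(p, d) = -2 + ((-11 + 2*6) - p)/6 = -2 + ((-11 + 12) - p)/6 = -2 + (1 - p)/6 = -2 + (⅙ - p/6) = -11/6 - p/6)
E(51, -38) + (-26 + 13)*11 = (-11/6 - ⅙*51) + (-26 + 13)*11 = (-11/6 - 17/2) - 13*11 = -31/3 - 143 = -460/3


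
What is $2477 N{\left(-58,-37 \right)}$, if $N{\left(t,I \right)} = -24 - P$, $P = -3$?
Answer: $-52017$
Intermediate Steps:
$N{\left(t,I \right)} = -21$ ($N{\left(t,I \right)} = -24 - -3 = -24 + 3 = -21$)
$2477 N{\left(-58,-37 \right)} = 2477 \left(-21\right) = -52017$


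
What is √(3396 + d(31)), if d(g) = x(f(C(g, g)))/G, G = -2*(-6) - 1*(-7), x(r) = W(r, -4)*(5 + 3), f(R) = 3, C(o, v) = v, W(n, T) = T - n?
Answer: 2*√306223/19 ≈ 58.250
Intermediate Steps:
x(r) = -32 - 8*r (x(r) = (-4 - r)*(5 + 3) = (-4 - r)*8 = -32 - 8*r)
G = 19 (G = 12 + 7 = 19)
d(g) = -56/19 (d(g) = (-32 - 8*3)/19 = (-32 - 24)*(1/19) = -56*1/19 = -56/19)
√(3396 + d(31)) = √(3396 - 56/19) = √(64468/19) = 2*√306223/19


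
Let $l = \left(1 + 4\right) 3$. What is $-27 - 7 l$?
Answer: $-132$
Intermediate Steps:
$l = 15$ ($l = 5 \cdot 3 = 15$)
$-27 - 7 l = -27 - 105 = -132$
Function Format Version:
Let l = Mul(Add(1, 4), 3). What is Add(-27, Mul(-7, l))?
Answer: -132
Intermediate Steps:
l = 15 (l = Mul(5, 3) = 15)
Add(-27, Mul(-7, l)) = Add(-27, Mul(-7, 15)) = Add(-27, -105) = -132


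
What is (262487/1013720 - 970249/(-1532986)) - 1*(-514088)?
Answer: 57064548821040673/111001326280 ≈ 5.1409e+5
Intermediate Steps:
(262487/1013720 - 970249/(-1532986)) - 1*(-514088) = (262487*(1/1013720) - 970249*(-1/1532986)) + 514088 = (262487/1013720 + 138607/218998) + 514088 = 98996408033/111001326280 + 514088 = 57064548821040673/111001326280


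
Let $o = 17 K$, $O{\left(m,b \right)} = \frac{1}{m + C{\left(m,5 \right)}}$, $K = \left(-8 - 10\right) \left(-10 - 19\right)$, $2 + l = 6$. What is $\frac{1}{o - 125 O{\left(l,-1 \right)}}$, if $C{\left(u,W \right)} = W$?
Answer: $\frac{9}{79741} \approx 0.00011287$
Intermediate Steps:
$l = 4$ ($l = -2 + 6 = 4$)
$K = 522$ ($K = \left(-18\right) \left(-29\right) = 522$)
$O{\left(m,b \right)} = \frac{1}{5 + m}$ ($O{\left(m,b \right)} = \frac{1}{m + 5} = \frac{1}{5 + m}$)
$o = 8874$ ($o = 17 \cdot 522 = 8874$)
$\frac{1}{o - 125 O{\left(l,-1 \right)}} = \frac{1}{8874 - \frac{125}{5 + 4}} = \frac{1}{8874 - \frac{125}{9}} = \frac{1}{\frac{79741}{9}} = \frac{9}{79741}$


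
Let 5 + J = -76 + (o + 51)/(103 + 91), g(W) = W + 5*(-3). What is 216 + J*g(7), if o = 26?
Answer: 83500/97 ≈ 860.82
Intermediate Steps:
g(W) = -15 + W (g(W) = W - 15 = -15 + W)
J = -15637/194 (J = -5 + (-76 + (26 + 51)/(103 + 91)) = -5 + (-76 + 77/194) = -5 - 14667/194 = -15637/194 ≈ -80.603)
216 + J*g(7) = 216 - 15637*(-15 + 7)/194 = 216 - 15637/194*(-8) = 216 + 62548/97 = 83500/97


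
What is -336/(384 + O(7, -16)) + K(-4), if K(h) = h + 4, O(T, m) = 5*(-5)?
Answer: -336/359 ≈ -0.93593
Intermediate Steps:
O(T, m) = -25
K(h) = 4 + h
-336/(384 + O(7, -16)) + K(-4) = -336/(384 - 25) + (4 - 4) = -336/359 + 0 = -336/359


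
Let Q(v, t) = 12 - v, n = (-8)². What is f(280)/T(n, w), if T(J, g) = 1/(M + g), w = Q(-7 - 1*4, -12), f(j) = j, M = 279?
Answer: 84560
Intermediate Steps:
n = 64
w = 23 (w = 12 - (-7 - 1*4) = 12 - (-7 - 4) = 12 - 1*(-11) = 12 + 11 = 23)
T(J, g) = 1/(279 + g)
f(280)/T(n, w) = 280/(1/(279 + 23)) = 280/(1/302) = 280*302 = 84560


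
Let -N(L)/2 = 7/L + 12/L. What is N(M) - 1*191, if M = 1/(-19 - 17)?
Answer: 1177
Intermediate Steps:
M = -1/36 (M = 1/(-36) = -1/36 ≈ -0.027778)
N(L) = -38/L (N(L) = -2*(7/L + 12/L) = -38/L)
N(M) - 1*191 = -38/(-1/36) - 1*191 = -38*(-36) - 191 = 1368 - 191 = 1177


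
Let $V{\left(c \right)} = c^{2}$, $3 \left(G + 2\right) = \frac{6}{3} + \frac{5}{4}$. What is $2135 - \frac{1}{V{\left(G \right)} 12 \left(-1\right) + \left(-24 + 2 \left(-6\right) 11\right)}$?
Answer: $\frac{4255067}{1993} \approx 2135.0$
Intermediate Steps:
$G = - \frac{11}{12}$ ($G = -2 + \frac{\frac{6}{3} + \frac{5}{4}}{3} = -2 + \frac{6 \cdot \frac{1}{3} + 5 \cdot \frac{1}{4}}{3} = -2 + \frac{2 + \frac{5}{4}}{3} = -2 + \frac{1}{3} \cdot \frac{13}{4} = -2 + \frac{13}{12} = - \frac{11}{12} \approx -0.91667$)
$2135 - \frac{1}{V{\left(G \right)} 12 \left(-1\right) + \left(-24 + 2 \left(-6\right) 11\right)} = 2135 - \frac{1}{\left(- \frac{11}{12}\right)^{2} \cdot 12 \left(-1\right) + \left(-24 + 2 \left(-6\right) 11\right)} = 2135 - \frac{1}{\frac{121}{144} \cdot 12 \left(-1\right) - 156} = 2135 - \frac{1}{\frac{121}{12} \left(-1\right) - 156} = 2135 - \frac{1}{- \frac{121}{12} - 156} = 2135 - \frac{1}{- \frac{1993}{12}} = 2135 - - \frac{12}{1993} = 2135 + \frac{12}{1993} = \frac{4255067}{1993}$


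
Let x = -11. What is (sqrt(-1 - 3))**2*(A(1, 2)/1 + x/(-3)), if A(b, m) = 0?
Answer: -44/3 ≈ -14.667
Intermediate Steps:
(sqrt(-1 - 3))**2*(A(1, 2)/1 + x/(-3)) = (sqrt(-1 - 3))**2*(0/1 - 11/(-3)) = (sqrt(-4))**2*(0*1 - 11*(-1/3)) = (2*I)**2*(0 + 11/3) = -4*11/3 = -44/3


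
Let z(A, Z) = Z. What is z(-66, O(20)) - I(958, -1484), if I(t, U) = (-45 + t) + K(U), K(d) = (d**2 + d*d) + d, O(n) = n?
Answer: -4403921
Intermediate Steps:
K(d) = d + 2*d**2 (K(d) = (d**2 + d**2) + d = 2*d**2 + d = d + 2*d**2)
I(t, U) = -45 + t + U*(1 + 2*U) (I(t, U) = (-45 + t) + U*(1 + 2*U) = -45 + t + U*(1 + 2*U))
z(-66, O(20)) - I(958, -1484) = 20 - (-45 + 958 - 1484*(1 + 2*(-1484))) = 20 - (-45 + 958 - 1484*(1 - 2968)) = 20 - (-45 + 958 - 1484*(-2967)) = 20 - (-45 + 958 + 4403028) = 20 - 1*4403941 = 20 - 4403941 = -4403921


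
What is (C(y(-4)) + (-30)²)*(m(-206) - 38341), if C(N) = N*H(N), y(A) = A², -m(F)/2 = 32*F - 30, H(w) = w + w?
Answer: -35436964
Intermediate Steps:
H(w) = 2*w
m(F) = 60 - 64*F (m(F) = -2*(32*F - 30) = -2*(-30 + 32*F) = 60 - 64*F)
C(N) = 2*N² (C(N) = N*(2*N) = 2*N²)
(C(y(-4)) + (-30)²)*(m(-206) - 38341) = (2*((-4)²)² + (-30)²)*((60 - 64*(-206)) - 38341) = (2*16² + 900)*((60 + 13184) - 38341) = (2*256 + 900)*(13244 - 38341) = (512 + 900)*(-25097) = 1412*(-25097) = -35436964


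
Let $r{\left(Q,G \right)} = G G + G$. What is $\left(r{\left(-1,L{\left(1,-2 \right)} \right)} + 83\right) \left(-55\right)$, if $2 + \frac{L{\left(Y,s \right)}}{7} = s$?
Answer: $-46145$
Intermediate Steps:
$L{\left(Y,s \right)} = -14 + 7 s$
$r{\left(Q,G \right)} = G + G^{2}$ ($r{\left(Q,G \right)} = G^{2} + G = G + G^{2}$)
$\left(r{\left(-1,L{\left(1,-2 \right)} \right)} + 83\right) \left(-55\right) = \left(\left(-14 + 7 \left(-2\right)\right) \left(1 + \left(-14 + 7 \left(-2\right)\right)\right) + 83\right) \left(-55\right) = \left(\left(-14 - 14\right) \left(1 - 28\right) + 83\right) \left(-55\right) = \left(- 28 \left(1 - 28\right) + 83\right) \left(-55\right) = \left(\left(-28\right) \left(-27\right) + 83\right) \left(-55\right) = \left(756 + 83\right) \left(-55\right) = 839 \left(-55\right) = -46145$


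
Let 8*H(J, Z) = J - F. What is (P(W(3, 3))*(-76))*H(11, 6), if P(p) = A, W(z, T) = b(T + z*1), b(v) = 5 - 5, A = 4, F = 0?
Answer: -418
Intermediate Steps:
b(v) = 0
W(z, T) = 0
H(J, Z) = J/8 (H(J, Z) = (J - 1*0)/8 = (J + 0)/8 = J/8)
P(p) = 4
(P(W(3, 3))*(-76))*H(11, 6) = (4*(-76))*((⅛)*11) = -304*11/8 = -418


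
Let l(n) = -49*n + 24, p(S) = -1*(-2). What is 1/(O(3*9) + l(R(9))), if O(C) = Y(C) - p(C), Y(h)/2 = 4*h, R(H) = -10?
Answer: 1/728 ≈ 0.0013736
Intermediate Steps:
p(S) = 2
Y(h) = 8*h (Y(h) = 2*(4*h) = 8*h)
O(C) = -2 + 8*C (O(C) = 8*C - 1*2 = 8*C - 2 = -2 + 8*C)
l(n) = 24 - 49*n
1/(O(3*9) + l(R(9))) = 1/((-2 + 8*(3*9)) + (24 - 49*(-10))) = 1/((-2 + 8*27) + (24 + 490)) = 1/((-2 + 216) + 514) = 1/(214 + 514) = 1/728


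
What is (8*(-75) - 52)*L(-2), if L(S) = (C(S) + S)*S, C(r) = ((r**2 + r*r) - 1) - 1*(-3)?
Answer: 10432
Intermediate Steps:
C(r) = 2 + 2*r**2 (C(r) = ((r**2 + r**2) - 1) + 3 = (2*r**2 - 1) + 3 = (-1 + 2*r**2) + 3 = 2 + 2*r**2)
L(S) = S*(2 + S + 2*S**2) (L(S) = ((2 + 2*S**2) + S)*S = (2 + S + 2*S**2)*S = S*(2 + S + 2*S**2))
(8*(-75) - 52)*L(-2) = (8*(-75) - 52)*(-2*(2 - 2 + 2*(-2)**2)) = (-600 - 52)*(-2*(2 - 2 + 2*4)) = -(-1304)*(2 - 2 + 8) = -(-1304)*8 = -652*(-16) = 10432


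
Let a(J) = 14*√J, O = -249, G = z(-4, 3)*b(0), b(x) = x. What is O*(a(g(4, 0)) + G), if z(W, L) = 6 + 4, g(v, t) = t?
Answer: 0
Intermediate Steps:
z(W, L) = 10
G = 0 (G = 10*0 = 0)
O*(a(g(4, 0)) + G) = -249*(14*√0 + 0) = -249*(14*0 + 0) = -249*(0 + 0) = -249*0 = 0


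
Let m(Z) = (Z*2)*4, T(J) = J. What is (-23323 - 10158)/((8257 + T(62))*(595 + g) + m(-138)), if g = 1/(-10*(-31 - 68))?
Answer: -11048730/1633074103 ≈ -0.0067656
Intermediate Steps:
g = 1/990 (g = 1/(-10*(-99)) = 1/990 ≈ 0.0010101)
m(Z) = 8*Z (m(Z) = (2*Z)*4 = 8*Z)
(-23323 - 10158)/((8257 + T(62))*(595 + g) + m(-138)) = (-23323 - 10158)/((8257 + 62)*(595 + 1/990) + 8*(-138)) = -33481/(8319*(589051/990) - 1104) = -33481/(1633438423/330 - 1104) = -33481/1633074103/330 = -33481*330/1633074103 = -11048730/1633074103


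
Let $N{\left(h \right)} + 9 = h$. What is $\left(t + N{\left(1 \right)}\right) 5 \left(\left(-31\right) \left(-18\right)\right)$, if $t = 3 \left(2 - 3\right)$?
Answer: $-30690$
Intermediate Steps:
$t = -3$ ($t = 3 \left(-1\right) = -3$)
$N{\left(h \right)} = -9 + h$
$\left(t + N{\left(1 \right)}\right) 5 \left(\left(-31\right) \left(-18\right)\right) = \left(-3 + \left(-9 + 1\right)\right) 5 \left(\left(-31\right) \left(-18\right)\right) = \left(-3 - 8\right) 5 \cdot 558 = \left(-11\right) 5 \cdot 558 = \left(-55\right) 558 = -30690$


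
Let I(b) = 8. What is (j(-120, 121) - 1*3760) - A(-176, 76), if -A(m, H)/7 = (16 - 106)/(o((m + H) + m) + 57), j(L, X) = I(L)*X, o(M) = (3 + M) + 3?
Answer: -198022/71 ≈ -2789.0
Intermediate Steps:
o(M) = 6 + M
j(L, X) = 8*X
A(m, H) = 630/(63 + H + 2*m) (A(m, H) = -7*(16 - 106)/((6 + ((m + H) + m)) + 57) = -(-630)/((6 + ((H + m) + m)) + 57) = -(-630)/((6 + (H + 2*m)) + 57) = -(-630)/((6 + H + 2*m) + 57) = -(-630)/(63 + H + 2*m) = 630/(63 + H + 2*m))
(j(-120, 121) - 1*3760) - A(-176, 76) = (8*121 - 1*3760) - 630/(63 + 76 + 2*(-176)) = (968 - 3760) - 630/(63 + 76 - 352) = -2792 - 630/(-213) = -2792 - 630*(-1)/213 = -2792 - 1*(-210/71) = -2792 + 210/71 = -198022/71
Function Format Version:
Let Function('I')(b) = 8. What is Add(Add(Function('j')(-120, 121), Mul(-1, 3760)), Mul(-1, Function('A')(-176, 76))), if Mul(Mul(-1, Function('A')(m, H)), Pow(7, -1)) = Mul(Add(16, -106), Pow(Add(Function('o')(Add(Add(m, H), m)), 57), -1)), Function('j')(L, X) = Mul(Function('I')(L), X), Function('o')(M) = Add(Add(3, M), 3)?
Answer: Rational(-198022, 71) ≈ -2789.0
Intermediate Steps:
Function('o')(M) = Add(6, M)
Function('j')(L, X) = Mul(8, X)
Function('A')(m, H) = Mul(630, Pow(Add(63, H, Mul(2, m)), -1)) (Function('A')(m, H) = Mul(-7, Mul(Add(16, -106), Pow(Add(Add(6, Add(Add(m, H), m)), 57), -1))) = Mul(-7, Mul(-90, Pow(Add(Add(6, Add(Add(H, m), m)), 57), -1))) = Mul(-7, Mul(-90, Pow(Add(Add(6, Add(H, Mul(2, m))), 57), -1))) = Mul(-7, Mul(-90, Pow(Add(Add(6, H, Mul(2, m)), 57), -1))) = Mul(-7, Mul(-90, Pow(Add(63, H, Mul(2, m)), -1))) = Mul(630, Pow(Add(63, H, Mul(2, m)), -1)))
Add(Add(Function('j')(-120, 121), Mul(-1, 3760)), Mul(-1, Function('A')(-176, 76))) = Add(Add(Mul(8, 121), Mul(-1, 3760)), Mul(-1, Mul(630, Pow(Add(63, 76, Mul(2, -176)), -1)))) = Add(Add(968, -3760), Mul(-1, Mul(630, Pow(Add(63, 76, -352), -1)))) = Add(-2792, Mul(-1, Mul(630, Pow(-213, -1)))) = Add(-2792, Mul(-1, Mul(630, Rational(-1, 213)))) = Add(-2792, Mul(-1, Rational(-210, 71))) = Add(-2792, Rational(210, 71)) = Rational(-198022, 71)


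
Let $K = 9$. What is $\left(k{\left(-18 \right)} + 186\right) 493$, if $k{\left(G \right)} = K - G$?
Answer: $105009$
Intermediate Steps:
$k{\left(G \right)} = 9 - G$
$\left(k{\left(-18 \right)} + 186\right) 493 = \left(\left(9 - -18\right) + 186\right) 493 = \left(\left(9 + 18\right) + 186\right) 493 = \left(27 + 186\right) 493 = 213 \cdot 493 = 105009$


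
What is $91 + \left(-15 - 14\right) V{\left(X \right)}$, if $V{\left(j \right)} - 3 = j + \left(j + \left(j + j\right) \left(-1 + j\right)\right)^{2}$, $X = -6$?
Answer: $-176258$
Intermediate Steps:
$V{\left(j \right)} = 3 + j + \left(j + 2 j \left(-1 + j\right)\right)^{2}$ ($V{\left(j \right)} = 3 + \left(j + \left(j + \left(j + j\right) \left(-1 + j\right)\right)^{2}\right) = 3 + \left(j + \left(j + 2 j \left(-1 + j\right)\right)^{2}\right) = 3 + j + \left(j + 2 j \left(-1 + j\right)\right)^{2}$)
$91 + \left(-15 - 14\right) V{\left(X \right)} = 91 + \left(-15 - 14\right) \left(3 - 6 + \left(-6\right)^{2} \left(-1 + 2 \left(-6\right)\right)^{2}\right) = 91 - 29 \left(3 - 6 + 36 \left(-1 - 12\right)^{2}\right) = 91 - 29 \left(3 - 6 + 36 \left(-13\right)^{2}\right) = 91 - 29 \left(3 - 6 + 36 \cdot 169\right) = 91 - 29 \left(3 - 6 + 6084\right) = 91 - 176349 = -176258$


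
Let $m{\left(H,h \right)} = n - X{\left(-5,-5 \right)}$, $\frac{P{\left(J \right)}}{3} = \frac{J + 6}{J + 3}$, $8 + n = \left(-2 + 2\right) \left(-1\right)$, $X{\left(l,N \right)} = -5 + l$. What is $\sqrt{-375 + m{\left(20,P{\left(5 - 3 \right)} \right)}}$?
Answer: $i \sqrt{373} \approx 19.313 i$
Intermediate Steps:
$n = -8$ ($n = -8 + \left(-2 + 2\right) \left(-1\right) = -8 + 0 \left(-1\right) = -8 + 0 = -8$)
$P{\left(J \right)} = \frac{3 \left(6 + J\right)}{3 + J}$ ($P{\left(J \right)} = 3 \frac{J + 6}{J + 3} = 3 \frac{6 + J}{3 + J} = \frac{3 \left(6 + J\right)}{3 + J}$)
$m{\left(H,h \right)} = 2$ ($m{\left(H,h \right)} = -8 - \left(-5 - 5\right) = -8 - -10 = -8 + 10 = 2$)
$\sqrt{-375 + m{\left(20,P{\left(5 - 3 \right)} \right)}} = \sqrt{-375 + 2} = \sqrt{-373} = i \sqrt{373}$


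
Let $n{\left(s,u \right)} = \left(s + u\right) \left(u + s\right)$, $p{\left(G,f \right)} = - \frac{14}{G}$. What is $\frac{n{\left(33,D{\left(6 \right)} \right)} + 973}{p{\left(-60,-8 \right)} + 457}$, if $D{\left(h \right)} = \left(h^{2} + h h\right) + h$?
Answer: $\frac{398820}{13717} \approx 29.075$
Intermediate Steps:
$D{\left(h \right)} = h + 2 h^{2}$ ($D{\left(h \right)} = \left(h^{2} + h^{2}\right) + h = 2 h^{2} + h = h + 2 h^{2}$)
$n{\left(s,u \right)} = \left(s + u\right)^{2}$ ($n{\left(s,u \right)} = \left(s + u\right) \left(s + u\right) = \left(s + u\right)^{2}$)
$\frac{n{\left(33,D{\left(6 \right)} \right)} + 973}{p{\left(-60,-8 \right)} + 457} = \frac{\left(33 + 6 \left(1 + 2 \cdot 6\right)\right)^{2} + 973}{- \frac{14}{-60} + 457} = \frac{\left(33 + 6 \left(1 + 12\right)\right)^{2} + 973}{\left(-14\right) \left(- \frac{1}{60}\right) + 457} = \frac{\left(33 + 6 \cdot 13\right)^{2} + 973}{\frac{7}{30} + 457} = \frac{\left(33 + 78\right)^{2} + 973}{\frac{13717}{30}} = \left(111^{2} + 973\right) \frac{30}{13717} = \left(12321 + 973\right) \frac{30}{13717} = 13294 \cdot \frac{30}{13717} = \frac{398820}{13717}$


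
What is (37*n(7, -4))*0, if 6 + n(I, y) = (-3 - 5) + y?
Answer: 0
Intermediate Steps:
n(I, y) = -14 + y (n(I, y) = -6 + ((-3 - 5) + y) = -6 + (-8 + y) = -14 + y)
(37*n(7, -4))*0 = (37*(-14 - 4))*0 = (37*(-18))*0 = -666*0 = 0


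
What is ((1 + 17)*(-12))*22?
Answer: -4752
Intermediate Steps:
((1 + 17)*(-12))*22 = (18*(-12))*22 = -216*22 = -4752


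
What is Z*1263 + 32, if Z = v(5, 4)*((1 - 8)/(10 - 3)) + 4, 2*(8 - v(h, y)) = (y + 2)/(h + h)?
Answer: -46411/10 ≈ -4641.1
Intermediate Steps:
v(h, y) = 8 - (2 + y)/(4*h) (v(h, y) = 8 - (y + 2)/(2*(h + h)) = 8 - (2 + y)/(2*(2*h)) = 8 - (2 + y)*1/(2*h)/2 = 8 - (2 + y)/(4*h))
Z = -37/10 (Z = ((1/4)*(-2 - 1*4 + 32*5)/5)*((1 - 8)/(10 - 3)) + 4 = ((1/4)*(1/5)*(-2 - 4 + 160))*(-7/7) + 4 = ((1/4)*(1/5)*154)*(-7*1/7) + 4 = (77/10)*(-1) + 4 = -77/10 + 4 = -37/10 ≈ -3.7000)
Z*1263 + 32 = -37/10*1263 + 32 = -46731/10 + 32 = -46411/10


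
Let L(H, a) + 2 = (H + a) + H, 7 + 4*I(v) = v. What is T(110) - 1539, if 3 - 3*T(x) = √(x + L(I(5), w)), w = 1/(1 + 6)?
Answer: -1538 - 5*√210/21 ≈ -1541.5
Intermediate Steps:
I(v) = -7/4 + v/4
w = ⅐ (w = 1/7 = ⅐ ≈ 0.14286)
L(H, a) = -2 + a + 2*H (L(H, a) = -2 + ((H + a) + H) = -2 + (a + 2*H) = -2 + a + 2*H)
T(x) = 1 - √(-20/7 + x)/3 (T(x) = 1 - √(x + (-2 + ⅐ + 2*(-7/4 + (¼)*5)))/3 = 1 - √(x + (-2 + ⅐ + 2*(-7/4 + 5/4)))/3 = 1 - √(x + (-2 + ⅐ + 2*(-½)))/3 = 1 - √(x + (-2 + ⅐ - 1))/3 = 1 - √(x - 20/7)/3 = 1 - √(-20/7 + x)/3)
T(110) - 1539 = (1 - √(-140 + 49*110)/21) - 1539 = (1 - √(-140 + 5390)/21) - 1539 = (1 - 5*√210/21) - 1539 = -1538 - 5*√210/21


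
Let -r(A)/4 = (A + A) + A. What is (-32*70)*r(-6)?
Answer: -161280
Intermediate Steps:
r(A) = -12*A (r(A) = -4*((A + A) + A) = -4*(2*A + A) = -12*A)
(-32*70)*r(-6) = (-32*70)*(-12*(-6)) = -2240*72 = -161280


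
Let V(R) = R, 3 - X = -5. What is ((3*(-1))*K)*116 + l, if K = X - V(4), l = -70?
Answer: -1462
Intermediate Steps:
X = 8 (X = 3 - 1*(-5) = 3 + 5 = 8)
K = 4 (K = 8 - 1*4 = 8 - 4 = 4)
((3*(-1))*K)*116 + l = ((3*(-1))*4)*116 - 70 = -3*4*116 - 70 = -12*116 - 70 = -1392 - 70 = -1462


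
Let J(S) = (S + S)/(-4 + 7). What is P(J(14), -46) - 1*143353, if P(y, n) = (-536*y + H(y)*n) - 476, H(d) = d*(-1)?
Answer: -445207/3 ≈ -1.4840e+5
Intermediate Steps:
J(S) = 2*S/3 (J(S) = (2*S)/3 = (2*S)*(⅓) = 2*S/3)
H(d) = -d
P(y, n) = -476 - 536*y - n*y (P(y, n) = (-536*y + (-y)*n) - 476 = (-536*y - n*y) - 476 = -476 - 536*y - n*y)
P(J(14), -46) - 1*143353 = (-476 - 1072*14/3 - 1*(-46)*(⅔)*14) - 1*143353 = (-476 - 536*28/3 - 1*(-46)*28/3) - 143353 = (-476 - 15008/3 + 1288/3) - 143353 = -15148/3 - 143353 = -445207/3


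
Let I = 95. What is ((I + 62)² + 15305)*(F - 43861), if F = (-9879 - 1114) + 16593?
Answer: -1528679994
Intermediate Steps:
F = 5600 (F = -10993 + 16593 = 5600)
((I + 62)² + 15305)*(F - 43861) = ((95 + 62)² + 15305)*(5600 - 43861) = (157² + 15305)*(-38261) = (24649 + 15305)*(-38261) = 39954*(-38261) = -1528679994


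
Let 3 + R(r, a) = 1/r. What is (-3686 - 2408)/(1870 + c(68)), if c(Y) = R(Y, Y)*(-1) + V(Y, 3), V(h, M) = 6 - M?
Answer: -37672/11597 ≈ -3.2484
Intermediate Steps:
R(r, a) = -3 + 1/r
c(Y) = 6 - 1/Y (c(Y) = (-3 + 1/Y)*(-1) + (6 - 1*3) = (3 - 1/Y) + (6 - 3) = (3 - 1/Y) + 3 = 6 - 1/Y)
(-3686 - 2408)/(1870 + c(68)) = (-3686 - 2408)/(1870 + (6 - 1/68)) = -6094/(1870 + (6 - 1*1/68)) = -6094/(1870 + (6 - 1/68)) = -6094/(1870 + 407/68) = -6094/127567/68 = -6094*68/127567 = -37672/11597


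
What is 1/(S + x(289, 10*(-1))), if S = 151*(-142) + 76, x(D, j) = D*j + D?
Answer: -1/23967 ≈ -4.1724e-5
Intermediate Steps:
x(D, j) = D + D*j
S = -21366 (S = -21442 + 76 = -21366)
1/(S + x(289, 10*(-1))) = 1/(-21366 + 289*(1 + 10*(-1))) = 1/(-21366 + 289*(1 - 10)) = 1/(-21366 + 289*(-9)) = 1/(-21366 - 2601) = 1/(-23967) = -1/23967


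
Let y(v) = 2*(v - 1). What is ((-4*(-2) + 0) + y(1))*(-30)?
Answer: -240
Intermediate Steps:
y(v) = -2 + 2*v (y(v) = 2*(-1 + v) = -2 + 2*v)
((-4*(-2) + 0) + y(1))*(-30) = ((-4*(-2) + 0) + (-2 + 2*1))*(-30) = ((8 + 0) + (-2 + 2))*(-30) = (8 + 0)*(-30) = 8*(-30) = -240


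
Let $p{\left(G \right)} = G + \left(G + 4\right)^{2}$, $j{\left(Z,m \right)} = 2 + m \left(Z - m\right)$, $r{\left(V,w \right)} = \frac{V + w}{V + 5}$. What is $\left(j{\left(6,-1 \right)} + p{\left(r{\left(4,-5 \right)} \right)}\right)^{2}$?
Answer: $\frac{657721}{6561} \approx 100.25$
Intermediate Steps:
$r{\left(V,w \right)} = \frac{V + w}{5 + V}$
$p{\left(G \right)} = G + \left(4 + G\right)^{2}$
$\left(j{\left(6,-1 \right)} + p{\left(r{\left(4,-5 \right)} \right)}\right)^{2} = \left(\left(2 - \left(-1\right)^{2} + 6 \left(-1\right)\right) + \left(\frac{4 - 5}{5 + 4} + \left(4 + \frac{4 - 5}{5 + 4}\right)^{2}\right)\right)^{2} = \left(\left(2 - 1 - 6\right) + \left(\frac{1}{9} \left(-1\right) + \left(4 + \frac{1}{9} \left(-1\right)\right)^{2}\right)\right)^{2} = \left(-5 - \left(\frac{1}{9} - \left(4 - \frac{1}{9}\right)^{2}\right)\right)^{2} = \left(-5 - \left(\frac{1}{9} - \left(\frac{35}{9}\right)^{2}\right)\right)^{2} = \left(-5 + \left(- \frac{1}{9} + \frac{1225}{81}\right)\right)^{2} = \left(-5 + \frac{1216}{81}\right)^{2} = \left(\frac{811}{81}\right)^{2} = \frac{657721}{6561}$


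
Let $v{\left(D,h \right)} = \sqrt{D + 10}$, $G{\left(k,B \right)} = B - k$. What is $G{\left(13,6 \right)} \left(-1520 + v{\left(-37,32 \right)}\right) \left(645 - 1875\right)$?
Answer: $-13087200 + 25830 i \sqrt{3} \approx -1.3087 \cdot 10^{7} + 44739.0 i$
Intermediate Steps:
$v{\left(D,h \right)} = \sqrt{10 + D}$
$G{\left(13,6 \right)} \left(-1520 + v{\left(-37,32 \right)}\right) \left(645 - 1875\right) = \left(6 - 13\right) \left(-1520 + \sqrt{10 - 37}\right) \left(645 - 1875\right) = \left(6 - 13\right) \left(-1520 + \sqrt{-27}\right) \left(-1230\right) = - 7 \left(-1520 + 3 i \sqrt{3}\right) \left(-1230\right) = - 7 \left(1869600 - 3690 i \sqrt{3}\right) = -13087200 + 25830 i \sqrt{3}$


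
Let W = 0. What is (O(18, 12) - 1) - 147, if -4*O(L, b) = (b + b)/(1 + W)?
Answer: -154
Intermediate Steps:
O(L, b) = -b/2 (O(L, b) = -(b + b)/(4*(1 + 0)) = -2*b/(4*1) = -2*b/4 = -b/2)
(O(18, 12) - 1) - 147 = (-½*12 - 1) - 147 = (-6 - 1) - 147 = -7 - 147 = -154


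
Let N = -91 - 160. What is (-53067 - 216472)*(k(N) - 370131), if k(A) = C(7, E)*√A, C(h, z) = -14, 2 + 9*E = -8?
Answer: 99764739609 + 3773546*I*√251 ≈ 9.9765e+10 + 5.9784e+7*I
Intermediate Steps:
E = -10/9 (E = -2/9 + (⅑)*(-8) = -2/9 - 8/9 = -10/9 ≈ -1.1111)
N = -251
k(A) = -14*√A
(-53067 - 216472)*(k(N) - 370131) = (-53067 - 216472)*(-14*I*√251 - 370131) = -269539*(-14*I*√251 - 370131) = -269539*(-370131 - 14*I*√251) = 99764739609 + 3773546*I*√251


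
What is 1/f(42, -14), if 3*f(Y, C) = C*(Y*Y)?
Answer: -1/8232 ≈ -0.00012148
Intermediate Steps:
f(Y, C) = C*Y**2/3 (f(Y, C) = (C*(Y*Y))/3 = (C*Y**2)/3 = C*Y**2/3)
1/f(42, -14) = 1/((1/3)*(-14)*42**2) = 1/((1/3)*(-14)*1764) = 1/(-8232) = -1/8232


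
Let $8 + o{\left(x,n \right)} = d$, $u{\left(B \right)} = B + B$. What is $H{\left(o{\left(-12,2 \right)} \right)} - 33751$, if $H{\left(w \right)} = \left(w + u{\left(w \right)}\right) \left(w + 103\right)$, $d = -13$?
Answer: $-38917$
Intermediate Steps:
$u{\left(B \right)} = 2 B$
$o{\left(x,n \right)} = -21$ ($o{\left(x,n \right)} = -8 - 13 = -21$)
$H{\left(w \right)} = 3 w \left(103 + w\right)$ ($H{\left(w \right)} = \left(w + 2 w\right) \left(w + 103\right) = 3 w \left(103 + w\right)$)
$H{\left(o{\left(-12,2 \right)} \right)} - 33751 = 3 \left(-21\right) \left(103 - 21\right) - 33751 = 3 \left(-21\right) 82 - 33751 = -5166 - 33751 = -38917$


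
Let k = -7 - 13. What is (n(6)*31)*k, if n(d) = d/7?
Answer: -3720/7 ≈ -531.43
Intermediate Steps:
n(d) = d/7 (n(d) = d*(1/7) = d/7)
k = -20
(n(6)*31)*k = (((1/7)*6)*31)*(-20) = ((6/7)*31)*(-20) = (186/7)*(-20) = -3720/7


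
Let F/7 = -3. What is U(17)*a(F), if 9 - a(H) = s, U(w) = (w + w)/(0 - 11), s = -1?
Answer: -340/11 ≈ -30.909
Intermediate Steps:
F = -21 (F = 7*(-3) = -21)
U(w) = -2*w/11 (U(w) = (2*w)/(-11) = (2*w)*(-1/11) = -2*w/11)
a(H) = 10 (a(H) = 9 - 1*(-1) = 9 + 1 = 10)
U(17)*a(F) = -2/11*17*10 = -34/11*10 = -340/11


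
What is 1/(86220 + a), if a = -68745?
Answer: 1/17475 ≈ 5.7225e-5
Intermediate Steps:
1/(86220 + a) = 1/(86220 - 68745) = 1/17475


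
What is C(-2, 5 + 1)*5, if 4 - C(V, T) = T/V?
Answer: 35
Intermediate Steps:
C(V, T) = 4 - T/V
C(-2, 5 + 1)*5 = (4 - 1*(5 + 1)/(-2))*5 = (4 - 1*6*(-1/2))*5 = (4 + 3)*5 = 7*5 = 35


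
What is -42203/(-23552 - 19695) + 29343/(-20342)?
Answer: -410503295/879730474 ≈ -0.46662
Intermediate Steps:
-42203/(-23552 - 19695) + 29343/(-20342) = -42203/(-43247) + 29343*(-1/20342) = -42203*(-1/43247) - 29343/20342 = 42203/43247 - 29343/20342 = -410503295/879730474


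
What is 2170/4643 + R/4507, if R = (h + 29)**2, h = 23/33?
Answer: 15109764110/22788415089 ≈ 0.66305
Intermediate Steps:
h = 23/33 (h = 23*(1/33) = 23/33 ≈ 0.69697)
R = 960400/1089 (R = (23/33 + 29)**2 = (980/33)**2 = 960400/1089 ≈ 881.91)
2170/4643 + R/4507 = 2170/4643 + (960400/1089)/4507 = 2170*(1/4643) + (960400/1089)*(1/4507) = 2170/4643 + 960400/4908123 = 15109764110/22788415089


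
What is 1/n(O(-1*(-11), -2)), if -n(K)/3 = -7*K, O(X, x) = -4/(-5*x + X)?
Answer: -¼ ≈ -0.25000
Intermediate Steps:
O(X, x) = -4/(X - 5*x)
n(K) = 21*K (n(K) = -(-21)*K = 21*K)
1/n(O(-1*(-11), -2)) = 1/(21*(4/(-(-1)*(-11) + 5*(-2)))) = 1/(21*(4/(-1*11 - 10))) = 1/(21*(4/(-11 - 10))) = 1/(21*(4/(-21))) = 1/(21*(4*(-1/21))) = 1/(21*(-4/21)) = 1/(-4) = -¼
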